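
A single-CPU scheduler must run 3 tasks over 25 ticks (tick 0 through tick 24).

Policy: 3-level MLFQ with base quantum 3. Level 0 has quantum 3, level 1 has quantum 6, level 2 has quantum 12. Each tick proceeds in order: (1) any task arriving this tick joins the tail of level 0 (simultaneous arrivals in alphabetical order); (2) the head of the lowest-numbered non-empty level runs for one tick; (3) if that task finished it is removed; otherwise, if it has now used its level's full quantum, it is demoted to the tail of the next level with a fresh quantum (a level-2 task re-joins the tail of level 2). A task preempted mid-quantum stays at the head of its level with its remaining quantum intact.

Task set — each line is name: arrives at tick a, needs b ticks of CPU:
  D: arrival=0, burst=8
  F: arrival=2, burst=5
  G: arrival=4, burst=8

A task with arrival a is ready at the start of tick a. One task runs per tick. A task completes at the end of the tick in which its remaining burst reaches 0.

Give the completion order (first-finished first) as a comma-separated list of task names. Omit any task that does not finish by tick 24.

completion order = D, F, G

t=0: L0/L1/L2 = D/-/- → run D
t=1: L0/L1/L2 = D/-/- → run D
t=2: L0/L1/L2 = DF/-/- → run D
t=3: L0/L1/L2 = F/D/- → run F
t=4: L0/L1/L2 = FG/D/- → run F
t=5: L0/L1/L2 = FG/D/- → run F
t=6: L0/L1/L2 = G/DF/- → run G
t=7: L0/L1/L2 = G/DF/- → run G
t=8: L0/L1/L2 = G/DF/- → run G
t=9: L0/L1/L2 = -/DFG/- → run D
t=10: L0/L1/L2 = -/DFG/- → run D
t=11: L0/L1/L2 = -/DFG/- → run D
t=12: L0/L1/L2 = -/DFG/- → run D
t=13: L0/L1/L2 = -/DFG/- → run D
t=14: L0/L1/L2 = -/FG/- → run F
t=15: L0/L1/L2 = -/FG/- → run F
t=16: L0/L1/L2 = -/G/- → run G
t=17: L0/L1/L2 = -/G/- → run G
t=18: L0/L1/L2 = -/G/- → run G
t=19: L0/L1/L2 = -/G/- → run G
t=20: L0/L1/L2 = -/G/- → run G
t=21: (idle)
t=22: (idle)
t=23: (idle)
t=24: (idle)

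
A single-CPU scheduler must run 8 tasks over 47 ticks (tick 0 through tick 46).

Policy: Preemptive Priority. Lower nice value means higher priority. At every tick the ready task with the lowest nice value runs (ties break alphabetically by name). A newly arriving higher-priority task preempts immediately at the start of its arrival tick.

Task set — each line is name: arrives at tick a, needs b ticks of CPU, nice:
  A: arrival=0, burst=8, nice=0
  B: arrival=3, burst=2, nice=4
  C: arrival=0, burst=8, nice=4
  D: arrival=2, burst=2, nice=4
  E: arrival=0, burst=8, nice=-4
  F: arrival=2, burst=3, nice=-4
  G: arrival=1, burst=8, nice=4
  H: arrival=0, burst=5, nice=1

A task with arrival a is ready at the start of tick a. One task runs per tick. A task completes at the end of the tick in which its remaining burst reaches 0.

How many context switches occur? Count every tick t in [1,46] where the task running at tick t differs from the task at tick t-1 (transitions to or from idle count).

t=0: ready={A,C,E,H} → run E
t=1: ready={A,C,E,G,H} → run E
t=2: ready={A,C,D,E,F,G,H} → run E
t=3: ready={A,B,C,D,E,F,G,H} → run E
t=4: ready={A,B,C,D,E,F,G,H} → run E
t=5: ready={A,B,C,D,E,F,G,H} → run E
t=6: ready={A,B,C,D,E,F,G,H} → run E
t=7: ready={A,B,C,D,E,F,G,H} → run E
t=8: ready={A,B,C,D,F,G,H} → run F
t=9: ready={A,B,C,D,F,G,H} → run F
t=10: ready={A,B,C,D,F,G,H} → run F
t=11: ready={A,B,C,D,G,H} → run A
t=12: ready={A,B,C,D,G,H} → run A
t=13: ready={A,B,C,D,G,H} → run A
t=14: ready={A,B,C,D,G,H} → run A
t=15: ready={A,B,C,D,G,H} → run A
t=16: ready={A,B,C,D,G,H} → run A
t=17: ready={A,B,C,D,G,H} → run A
t=18: ready={A,B,C,D,G,H} → run A
t=19: ready={B,C,D,G,H} → run H
t=20: ready={B,C,D,G,H} → run H
t=21: ready={B,C,D,G,H} → run H
t=22: ready={B,C,D,G,H} → run H
t=23: ready={B,C,D,G,H} → run H
t=24: ready={B,C,D,G} → run B
t=25: ready={B,C,D,G} → run B
t=26: ready={C,D,G} → run C
t=27: ready={C,D,G} → run C
t=28: ready={C,D,G} → run C
t=29: ready={C,D,G} → run C
t=30: ready={C,D,G} → run C
t=31: ready={C,D,G} → run C
t=32: ready={C,D,G} → run C
t=33: ready={C,D,G} → run C
t=34: ready={D,G} → run D
t=35: ready={D,G} → run D
t=36: ready={G} → run G
t=37: ready={G} → run G
t=38: ready={G} → run G
t=39: ready={G} → run G
t=40: ready={G} → run G
t=41: ready={G} → run G
t=42: ready={G} → run G
t=43: ready={G} → run G
t=44: (idle)
t=45: (idle)
t=46: (idle)

context switches = 8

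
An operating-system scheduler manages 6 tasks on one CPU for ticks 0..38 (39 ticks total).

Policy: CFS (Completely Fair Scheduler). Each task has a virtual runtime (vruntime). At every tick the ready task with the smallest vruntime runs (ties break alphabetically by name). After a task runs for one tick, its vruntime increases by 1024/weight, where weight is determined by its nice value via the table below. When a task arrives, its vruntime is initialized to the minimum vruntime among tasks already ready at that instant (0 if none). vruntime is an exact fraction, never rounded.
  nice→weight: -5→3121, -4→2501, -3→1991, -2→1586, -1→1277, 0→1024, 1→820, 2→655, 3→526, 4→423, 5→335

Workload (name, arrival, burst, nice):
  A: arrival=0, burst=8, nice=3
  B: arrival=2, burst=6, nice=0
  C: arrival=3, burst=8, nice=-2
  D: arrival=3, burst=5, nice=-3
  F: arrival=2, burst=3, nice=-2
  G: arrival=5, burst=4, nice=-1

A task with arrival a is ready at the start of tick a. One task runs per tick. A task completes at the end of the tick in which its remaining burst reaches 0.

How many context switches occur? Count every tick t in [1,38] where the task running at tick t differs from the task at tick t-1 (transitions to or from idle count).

context switches = 29

t=0: vr[A=0] → run A
t=1: vr[A=512/263] → run A
t=2: vr[A=1024/263 B=1024/263 F=1024/263] → run A
t=3: vr[A=1536/263 B=1024/263 C=1024/263 D=1024/263 F=1024/263] → run B
t=4: vr[A=1536/263 B=1287/263 C=1024/263 D=1024/263 F=1024/263] → run C
t=5: vr[A=1536/263 B=1287/263 C=946688/208559 D=1024/263 F=1024/263 G=1024/263] → run D
t=6: vr[A=1536/263 B=1287/263 C=946688/208559 D=2308096/523633 F=1024/263 G=1024/263] → run F
t=7: vr[A=1536/263 B=1287/263 C=946688/208559 D=2308096/523633 F=946688/208559 G=1024/263] → run G
t=8: vr[A=1536/263 B=1287/263 C=946688/208559 D=2308096/523633 F=946688/208559 G=1576960/335851] → run D
t=9: vr[A=1536/263 B=1287/263 C=946688/208559 D=2577408/523633 F=946688/208559 G=1576960/335851] → run C
t=10: vr[A=1536/263 B=1287/263 C=1081344/208559 D=2577408/523633 F=946688/208559 G=1576960/335851] → run F
t=11: vr[A=1536/263 B=1287/263 C=1081344/208559 D=2577408/523633 F=1081344/208559 G=1576960/335851] → run G
t=12: vr[A=1536/263 B=1287/263 C=1081344/208559 D=2577408/523633 F=1081344/208559 G=1846272/335851] → run B
t=13: vr[A=1536/263 B=1550/263 C=1081344/208559 D=2577408/523633 F=1081344/208559 G=1846272/335851] → run D
t=14: vr[A=1536/263 B=1550/263 C=1081344/208559 D=2846720/523633 F=1081344/208559 G=1846272/335851] → run C
t=15: vr[A=1536/263 B=1550/263 C=1216000/208559 D=2846720/523633 F=1081344/208559 G=1846272/335851] → run F
t=16: vr[A=1536/263 B=1550/263 C=1216000/208559 D=2846720/523633 G=1846272/335851] → run D
t=17: vr[A=1536/263 B=1550/263 C=1216000/208559 D=3116032/523633 G=1846272/335851] → run G
t=18: vr[A=1536/263 B=1550/263 C=1216000/208559 D=3116032/523633 G=2115584/335851] → run C
t=19: vr[A=1536/263 B=1550/263 C=1350656/208559 D=3116032/523633 G=2115584/335851] → run A
t=20: vr[A=2048/263 B=1550/263 C=1350656/208559 D=3116032/523633 G=2115584/335851] → run B
t=21: vr[A=2048/263 B=1813/263 C=1350656/208559 D=3116032/523633 G=2115584/335851] → run D
t=22: vr[A=2048/263 B=1813/263 C=1350656/208559 G=2115584/335851] → run G
t=23: vr[A=2048/263 B=1813/263 C=1350656/208559] → run C
t=24: vr[A=2048/263 B=1813/263 C=1485312/208559] → run B
t=25: vr[A=2048/263 B=2076/263 C=1485312/208559] → run C
t=26: vr[A=2048/263 B=2076/263 C=1619968/208559] → run C
t=27: vr[A=2048/263 B=2076/263 C=1754624/208559] → run A
t=28: vr[A=2560/263 B=2076/263 C=1754624/208559] → run B
t=29: vr[A=2560/263 B=2339/263 C=1754624/208559] → run C
t=30: vr[A=2560/263 B=2339/263] → run B
t=31: vr[A=2560/263] → run A
t=32: vr[A=3072/263] → run A
t=33: vr[A=3584/263] → run A
t=34: (idle)
t=35: (idle)
t=36: (idle)
t=37: (idle)
t=38: (idle)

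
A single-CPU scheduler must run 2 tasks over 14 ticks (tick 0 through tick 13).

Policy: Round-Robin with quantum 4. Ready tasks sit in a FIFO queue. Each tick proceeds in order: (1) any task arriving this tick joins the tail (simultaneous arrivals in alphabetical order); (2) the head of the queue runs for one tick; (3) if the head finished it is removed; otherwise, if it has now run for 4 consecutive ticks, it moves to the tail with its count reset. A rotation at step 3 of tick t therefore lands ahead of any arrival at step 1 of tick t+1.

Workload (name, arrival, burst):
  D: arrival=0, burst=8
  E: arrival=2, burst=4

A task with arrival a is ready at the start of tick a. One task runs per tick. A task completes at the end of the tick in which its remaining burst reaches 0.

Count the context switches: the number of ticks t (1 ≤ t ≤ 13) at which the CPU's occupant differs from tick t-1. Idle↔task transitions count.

context switches = 3

t=0: queue=[D] q_used=0 → run D
t=1: queue=[D] q_used=1 → run D
t=2: queue=[D,E] q_used=2 → run D
t=3: queue=[D,E] q_used=3 → run D
t=4: queue=[E,D] q_used=0 → run E
t=5: queue=[E,D] q_used=1 → run E
t=6: queue=[E,D] q_used=2 → run E
t=7: queue=[E,D] q_used=3 → run E
t=8: queue=[D] q_used=0 → run D
t=9: queue=[D] q_used=1 → run D
t=10: queue=[D] q_used=2 → run D
t=11: queue=[D] q_used=3 → run D
t=12: (idle)
t=13: (idle)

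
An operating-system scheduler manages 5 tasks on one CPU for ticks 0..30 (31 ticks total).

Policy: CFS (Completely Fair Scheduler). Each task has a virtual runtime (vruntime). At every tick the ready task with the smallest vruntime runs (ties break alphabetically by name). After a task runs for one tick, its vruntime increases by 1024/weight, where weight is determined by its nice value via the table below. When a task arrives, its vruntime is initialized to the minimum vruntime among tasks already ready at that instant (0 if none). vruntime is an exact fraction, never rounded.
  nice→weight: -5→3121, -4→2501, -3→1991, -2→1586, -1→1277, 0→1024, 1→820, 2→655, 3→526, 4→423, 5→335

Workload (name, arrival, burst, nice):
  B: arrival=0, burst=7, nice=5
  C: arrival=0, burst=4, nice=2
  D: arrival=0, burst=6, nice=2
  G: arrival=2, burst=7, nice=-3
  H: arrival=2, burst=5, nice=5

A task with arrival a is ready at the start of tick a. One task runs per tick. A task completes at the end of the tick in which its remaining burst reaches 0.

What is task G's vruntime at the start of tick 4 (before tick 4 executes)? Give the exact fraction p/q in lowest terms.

t=0: vr[B=0 C=0 D=0] → run B
t=1: vr[B=1024/335 C=0 D=0] → run C
t=2: vr[B=1024/335 C=1024/655 D=0 G=0 H=0] → run D
t=3: vr[B=1024/335 C=1024/655 D=1024/655 G=0 H=0] → run G
t=4: vr[B=1024/335 C=1024/655 D=1024/655 G=1024/1991 H=0] → run H
t=5: vr[B=1024/335 C=1024/655 D=1024/655 G=1024/1991 H=1024/335] → run G
t=6: vr[B=1024/335 C=1024/655 D=1024/655 G=2048/1991 H=1024/335] → run G
t=7: vr[B=1024/335 C=1024/655 D=1024/655 G=3072/1991 H=1024/335] → run G
t=8: vr[B=1024/335 C=1024/655 D=1024/655 G=4096/1991 H=1024/335] → run C
t=9: vr[B=1024/335 C=2048/655 D=1024/655 G=4096/1991 H=1024/335] → run D
t=10: vr[B=1024/335 C=2048/655 D=2048/655 G=4096/1991 H=1024/335] → run G
t=11: vr[B=1024/335 C=2048/655 D=2048/655 G=5120/1991 H=1024/335] → run G
t=12: vr[B=1024/335 C=2048/655 D=2048/655 G=6144/1991 H=1024/335] → run B
t=13: vr[B=2048/335 C=2048/655 D=2048/655 G=6144/1991 H=1024/335] → run H
t=14: vr[B=2048/335 C=2048/655 D=2048/655 G=6144/1991 H=2048/335] → run G
t=15: vr[B=2048/335 C=2048/655 D=2048/655 H=2048/335] → run C
t=16: vr[B=2048/335 C=3072/655 D=2048/655 H=2048/335] → run D
t=17: vr[B=2048/335 C=3072/655 D=3072/655 H=2048/335] → run C
t=18: vr[B=2048/335 D=3072/655 H=2048/335] → run D
t=19: vr[B=2048/335 D=4096/655 H=2048/335] → run B
t=20: vr[B=3072/335 D=4096/655 H=2048/335] → run H
t=21: vr[B=3072/335 D=4096/655 H=3072/335] → run D
t=22: vr[B=3072/335 D=1024/131 H=3072/335] → run D
t=23: vr[B=3072/335 H=3072/335] → run B
t=24: vr[B=4096/335 H=3072/335] → run H
t=25: vr[B=4096/335 H=4096/335] → run B
t=26: vr[B=1024/67 H=4096/335] → run H
t=27: vr[B=1024/67] → run B
t=28: vr[B=6144/335] → run B
t=29: (idle)
t=30: (idle)

vruntime(G, start of tick 4) = 1024/1991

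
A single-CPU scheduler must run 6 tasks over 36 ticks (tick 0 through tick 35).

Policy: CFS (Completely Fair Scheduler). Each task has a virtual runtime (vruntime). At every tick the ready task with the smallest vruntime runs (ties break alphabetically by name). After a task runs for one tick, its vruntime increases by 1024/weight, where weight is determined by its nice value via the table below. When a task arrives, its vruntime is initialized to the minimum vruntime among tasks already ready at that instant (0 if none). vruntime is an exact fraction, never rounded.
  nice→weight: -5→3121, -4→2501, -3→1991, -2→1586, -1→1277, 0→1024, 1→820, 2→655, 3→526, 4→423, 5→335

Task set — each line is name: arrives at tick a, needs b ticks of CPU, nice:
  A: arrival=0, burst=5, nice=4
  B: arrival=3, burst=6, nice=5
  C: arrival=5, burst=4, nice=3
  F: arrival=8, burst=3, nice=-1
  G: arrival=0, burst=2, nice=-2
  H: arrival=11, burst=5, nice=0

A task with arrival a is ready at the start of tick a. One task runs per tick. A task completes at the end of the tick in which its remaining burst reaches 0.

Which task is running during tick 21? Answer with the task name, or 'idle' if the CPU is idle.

t=0: vr[A=0 G=0] → run A
t=1: vr[A=1024/423 G=0] → run G
t=2: vr[A=1024/423 G=512/793] → run G
t=3: vr[A=1024/423 B=1024/423] → run A
t=4: vr[A=2048/423 B=1024/423] → run B
t=5: vr[A=2048/423 B=776192/141705 C=2048/423] → run A
t=6: vr[A=1024/141 B=776192/141705 C=2048/423] → run C
t=7: vr[A=1024/141 B=776192/141705 C=755200/111249] → run B
t=8: vr[A=1024/141 B=1209344/141705 C=755200/111249 F=755200/111249] → run C
t=9: vr[A=1024/141 B=1209344/141705 C=971776/111249 F=755200/111249] → run F
t=10: vr[A=1024/141 B=1209344/141705 C=971776/111249 F=1078309376/142064973] → run A
t=11: vr[A=4096/423 B=1209344/141705 C=971776/111249 F=1078309376/142064973 H=1078309376/142064973] → run F
t=12: vr[A=4096/423 B=1209344/141705 C=971776/111249 F=1192228352/142064973 H=1078309376/142064973] → run H
t=13: vr[A=4096/423 B=1209344/141705 C=971776/111249 F=1192228352/142064973 H=1220374349/142064973] → run F
t=14: vr[A=4096/423 B=1209344/141705 C=971776/111249 H=1220374349/142064973] → run B
t=15: vr[A=4096/423 B=1642496/141705 C=971776/111249 H=1220374349/142064973] → run H
t=16: vr[A=4096/423 B=1642496/141705 C=971776/111249 H=1362439322/142064973] → run C
t=17: vr[A=4096/423 B=1642496/141705 C=1188352/111249 H=1362439322/142064973] → run H
t=18: vr[A=4096/423 B=1642496/141705 C=1188352/111249 H=1504504295/142064973] → run A
t=19: vr[B=1642496/141705 C=1188352/111249 H=1504504295/142064973] → run H
t=20: vr[B=1642496/141705 C=1188352/111249 H=1646569268/142064973] → run C
t=21: vr[B=1642496/141705 H=1646569268/142064973] → run H
t=22: vr[B=1642496/141705] → run B
t=23: vr[B=2075648/141705] → run B
t=24: vr[B=501760/28341] → run B
t=25: (idle)
t=26: (idle)
t=27: (idle)
t=28: (idle)
t=29: (idle)
t=30: (idle)
t=31: (idle)
t=32: (idle)
t=33: (idle)
t=34: (idle)
t=35: (idle)

running at tick 21 = H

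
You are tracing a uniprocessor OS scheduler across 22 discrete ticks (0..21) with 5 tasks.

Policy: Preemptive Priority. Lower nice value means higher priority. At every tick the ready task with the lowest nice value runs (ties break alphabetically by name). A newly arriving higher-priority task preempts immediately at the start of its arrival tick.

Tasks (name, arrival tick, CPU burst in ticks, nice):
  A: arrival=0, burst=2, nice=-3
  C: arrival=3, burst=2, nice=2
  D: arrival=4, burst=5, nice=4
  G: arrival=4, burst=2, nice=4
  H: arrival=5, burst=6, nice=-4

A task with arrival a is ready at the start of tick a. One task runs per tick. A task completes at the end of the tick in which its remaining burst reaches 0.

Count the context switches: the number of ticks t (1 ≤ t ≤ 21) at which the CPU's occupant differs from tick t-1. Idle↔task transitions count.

t=0: ready={A} → run A
t=1: ready={A} → run A
t=2: (idle)
t=3: ready={C} → run C
t=4: ready={C,D,G} → run C
t=5: ready={D,G,H} → run H
t=6: ready={D,G,H} → run H
t=7: ready={D,G,H} → run H
t=8: ready={D,G,H} → run H
t=9: ready={D,G,H} → run H
t=10: ready={D,G,H} → run H
t=11: ready={D,G} → run D
t=12: ready={D,G} → run D
t=13: ready={D,G} → run D
t=14: ready={D,G} → run D
t=15: ready={D,G} → run D
t=16: ready={G} → run G
t=17: ready={G} → run G
t=18: (idle)
t=19: (idle)
t=20: (idle)
t=21: (idle)

context switches = 6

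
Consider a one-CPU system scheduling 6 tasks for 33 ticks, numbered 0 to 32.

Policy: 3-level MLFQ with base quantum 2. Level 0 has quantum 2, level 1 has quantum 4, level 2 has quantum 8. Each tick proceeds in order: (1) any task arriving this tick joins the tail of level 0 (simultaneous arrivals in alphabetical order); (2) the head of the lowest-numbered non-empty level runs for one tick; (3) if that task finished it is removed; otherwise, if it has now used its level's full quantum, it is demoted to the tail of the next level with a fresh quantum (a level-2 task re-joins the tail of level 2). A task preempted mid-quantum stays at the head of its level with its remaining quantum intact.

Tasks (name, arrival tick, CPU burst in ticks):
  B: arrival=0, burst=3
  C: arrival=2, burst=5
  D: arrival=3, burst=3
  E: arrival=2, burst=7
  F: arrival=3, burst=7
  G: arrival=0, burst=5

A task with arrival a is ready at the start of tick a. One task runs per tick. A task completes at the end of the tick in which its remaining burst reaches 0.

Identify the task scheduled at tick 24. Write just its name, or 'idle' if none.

running at tick 24 = F

t=0: L0/L1/L2 = BG/-/- → run B
t=1: L0/L1/L2 = BG/-/- → run B
t=2: L0/L1/L2 = GCE/B/- → run G
t=3: L0/L1/L2 = GCEDF/B/- → run G
t=4: L0/L1/L2 = CEDF/BG/- → run C
t=5: L0/L1/L2 = CEDF/BG/- → run C
t=6: L0/L1/L2 = EDF/BGC/- → run E
t=7: L0/L1/L2 = EDF/BGC/- → run E
t=8: L0/L1/L2 = DF/BGCE/- → run D
t=9: L0/L1/L2 = DF/BGCE/- → run D
t=10: L0/L1/L2 = F/BGCED/- → run F
t=11: L0/L1/L2 = F/BGCED/- → run F
t=12: L0/L1/L2 = -/BGCEDF/- → run B
t=13: L0/L1/L2 = -/GCEDF/- → run G
t=14: L0/L1/L2 = -/GCEDF/- → run G
t=15: L0/L1/L2 = -/GCEDF/- → run G
t=16: L0/L1/L2 = -/CEDF/- → run C
t=17: L0/L1/L2 = -/CEDF/- → run C
t=18: L0/L1/L2 = -/CEDF/- → run C
t=19: L0/L1/L2 = -/EDF/- → run E
t=20: L0/L1/L2 = -/EDF/- → run E
t=21: L0/L1/L2 = -/EDF/- → run E
t=22: L0/L1/L2 = -/EDF/- → run E
t=23: L0/L1/L2 = -/DF/E → run D
t=24: L0/L1/L2 = -/F/E → run F
t=25: L0/L1/L2 = -/F/E → run F
t=26: L0/L1/L2 = -/F/E → run F
t=27: L0/L1/L2 = -/F/E → run F
t=28: L0/L1/L2 = -/-/EF → run E
t=29: L0/L1/L2 = -/-/F → run F
t=30: (idle)
t=31: (idle)
t=32: (idle)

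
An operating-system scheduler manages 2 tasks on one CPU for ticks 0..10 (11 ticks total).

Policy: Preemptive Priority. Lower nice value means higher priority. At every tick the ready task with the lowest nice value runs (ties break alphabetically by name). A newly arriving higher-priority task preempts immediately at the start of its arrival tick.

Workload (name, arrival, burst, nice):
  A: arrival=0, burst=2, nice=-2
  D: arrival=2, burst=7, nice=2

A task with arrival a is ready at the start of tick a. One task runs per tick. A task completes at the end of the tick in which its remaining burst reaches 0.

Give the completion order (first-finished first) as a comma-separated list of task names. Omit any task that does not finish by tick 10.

completion order = A, D

t=0: ready={A} → run A
t=1: ready={A} → run A
t=2: ready={D} → run D
t=3: ready={D} → run D
t=4: ready={D} → run D
t=5: ready={D} → run D
t=6: ready={D} → run D
t=7: ready={D} → run D
t=8: ready={D} → run D
t=9: (idle)
t=10: (idle)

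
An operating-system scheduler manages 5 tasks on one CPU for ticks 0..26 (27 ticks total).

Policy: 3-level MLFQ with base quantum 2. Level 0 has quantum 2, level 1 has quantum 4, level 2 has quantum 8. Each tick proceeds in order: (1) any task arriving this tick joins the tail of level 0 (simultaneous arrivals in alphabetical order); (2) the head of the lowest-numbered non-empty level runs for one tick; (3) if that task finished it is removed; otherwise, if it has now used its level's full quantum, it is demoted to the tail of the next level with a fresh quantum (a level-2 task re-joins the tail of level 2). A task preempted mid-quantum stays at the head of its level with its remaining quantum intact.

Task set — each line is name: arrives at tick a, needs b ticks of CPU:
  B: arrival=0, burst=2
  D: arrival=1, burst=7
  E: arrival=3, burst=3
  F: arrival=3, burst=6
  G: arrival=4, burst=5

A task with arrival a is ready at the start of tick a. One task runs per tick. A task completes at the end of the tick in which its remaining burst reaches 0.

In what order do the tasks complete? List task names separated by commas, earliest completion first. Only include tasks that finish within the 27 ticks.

completion order = B, E, F, G, D

t=0: L0/L1/L2 = B/-/- → run B
t=1: L0/L1/L2 = BD/-/- → run B
t=2: L0/L1/L2 = D/-/- → run D
t=3: L0/L1/L2 = DEF/-/- → run D
t=4: L0/L1/L2 = EFG/D/- → run E
t=5: L0/L1/L2 = EFG/D/- → run E
t=6: L0/L1/L2 = FG/DE/- → run F
t=7: L0/L1/L2 = FG/DE/- → run F
t=8: L0/L1/L2 = G/DEF/- → run G
t=9: L0/L1/L2 = G/DEF/- → run G
t=10: L0/L1/L2 = -/DEFG/- → run D
t=11: L0/L1/L2 = -/DEFG/- → run D
t=12: L0/L1/L2 = -/DEFG/- → run D
t=13: L0/L1/L2 = -/DEFG/- → run D
t=14: L0/L1/L2 = -/EFG/D → run E
t=15: L0/L1/L2 = -/FG/D → run F
t=16: L0/L1/L2 = -/FG/D → run F
t=17: L0/L1/L2 = -/FG/D → run F
t=18: L0/L1/L2 = -/FG/D → run F
t=19: L0/L1/L2 = -/G/D → run G
t=20: L0/L1/L2 = -/G/D → run G
t=21: L0/L1/L2 = -/G/D → run G
t=22: L0/L1/L2 = -/-/D → run D
t=23: (idle)
t=24: (idle)
t=25: (idle)
t=26: (idle)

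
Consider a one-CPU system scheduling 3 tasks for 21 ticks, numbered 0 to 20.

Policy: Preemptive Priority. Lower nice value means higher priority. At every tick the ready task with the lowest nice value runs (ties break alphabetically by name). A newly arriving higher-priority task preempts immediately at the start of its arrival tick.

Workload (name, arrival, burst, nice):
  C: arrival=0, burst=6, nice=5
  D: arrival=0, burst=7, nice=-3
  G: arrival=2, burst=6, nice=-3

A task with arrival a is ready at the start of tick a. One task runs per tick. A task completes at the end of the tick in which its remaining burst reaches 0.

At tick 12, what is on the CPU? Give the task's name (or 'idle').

t=0: ready={C,D} → run D
t=1: ready={C,D} → run D
t=2: ready={C,D,G} → run D
t=3: ready={C,D,G} → run D
t=4: ready={C,D,G} → run D
t=5: ready={C,D,G} → run D
t=6: ready={C,D,G} → run D
t=7: ready={C,G} → run G
t=8: ready={C,G} → run G
t=9: ready={C,G} → run G
t=10: ready={C,G} → run G
t=11: ready={C,G} → run G
t=12: ready={C,G} → run G
t=13: ready={C} → run C
t=14: ready={C} → run C
t=15: ready={C} → run C
t=16: ready={C} → run C
t=17: ready={C} → run C
t=18: ready={C} → run C
t=19: (idle)
t=20: (idle)

running at tick 12 = G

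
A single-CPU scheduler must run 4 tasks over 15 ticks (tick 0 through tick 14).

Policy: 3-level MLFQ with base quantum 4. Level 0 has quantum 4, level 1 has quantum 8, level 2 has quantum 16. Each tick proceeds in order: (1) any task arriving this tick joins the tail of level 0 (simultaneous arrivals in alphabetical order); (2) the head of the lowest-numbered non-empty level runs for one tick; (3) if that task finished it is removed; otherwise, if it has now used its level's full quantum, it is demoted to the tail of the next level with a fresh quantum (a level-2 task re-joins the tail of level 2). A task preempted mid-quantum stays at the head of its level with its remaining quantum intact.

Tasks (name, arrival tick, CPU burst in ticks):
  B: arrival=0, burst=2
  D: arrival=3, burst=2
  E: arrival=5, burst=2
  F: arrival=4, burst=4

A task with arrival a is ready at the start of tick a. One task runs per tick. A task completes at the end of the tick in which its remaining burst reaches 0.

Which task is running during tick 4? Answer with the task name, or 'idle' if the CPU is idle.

t=0: L0/L1/L2 = B/-/- → run B
t=1: L0/L1/L2 = B/-/- → run B
t=2: (idle)
t=3: L0/L1/L2 = D/-/- → run D
t=4: L0/L1/L2 = DF/-/- → run D
t=5: L0/L1/L2 = FE/-/- → run F
t=6: L0/L1/L2 = FE/-/- → run F
t=7: L0/L1/L2 = FE/-/- → run F
t=8: L0/L1/L2 = FE/-/- → run F
t=9: L0/L1/L2 = E/-/- → run E
t=10: L0/L1/L2 = E/-/- → run E
t=11: (idle)
t=12: (idle)
t=13: (idle)
t=14: (idle)

running at tick 4 = D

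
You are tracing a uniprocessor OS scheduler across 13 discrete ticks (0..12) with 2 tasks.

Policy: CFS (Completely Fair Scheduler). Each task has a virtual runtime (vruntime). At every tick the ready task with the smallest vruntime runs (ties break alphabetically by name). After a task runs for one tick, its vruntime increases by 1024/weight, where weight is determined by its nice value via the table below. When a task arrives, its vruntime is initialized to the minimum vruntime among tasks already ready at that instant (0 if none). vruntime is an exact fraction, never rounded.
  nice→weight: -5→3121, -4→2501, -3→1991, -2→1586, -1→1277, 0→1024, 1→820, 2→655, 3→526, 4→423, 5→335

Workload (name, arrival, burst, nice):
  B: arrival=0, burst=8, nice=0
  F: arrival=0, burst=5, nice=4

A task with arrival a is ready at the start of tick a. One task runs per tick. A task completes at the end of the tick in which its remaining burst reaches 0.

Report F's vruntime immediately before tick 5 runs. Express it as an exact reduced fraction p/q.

t=0: vr[B=0 F=0] → run B
t=1: vr[B=1 F=0] → run F
t=2: vr[B=1 F=1024/423] → run B
t=3: vr[B=2 F=1024/423] → run B
t=4: vr[B=3 F=1024/423] → run F
t=5: vr[B=3 F=2048/423] → run B
t=6: vr[B=4 F=2048/423] → run B
t=7: vr[B=5 F=2048/423] → run F
t=8: vr[B=5 F=1024/141] → run B
t=9: vr[B=6 F=1024/141] → run B
t=10: vr[B=7 F=1024/141] → run B
t=11: vr[F=1024/141] → run F
t=12: vr[F=4096/423] → run F

vruntime(F, start of tick 5) = 2048/423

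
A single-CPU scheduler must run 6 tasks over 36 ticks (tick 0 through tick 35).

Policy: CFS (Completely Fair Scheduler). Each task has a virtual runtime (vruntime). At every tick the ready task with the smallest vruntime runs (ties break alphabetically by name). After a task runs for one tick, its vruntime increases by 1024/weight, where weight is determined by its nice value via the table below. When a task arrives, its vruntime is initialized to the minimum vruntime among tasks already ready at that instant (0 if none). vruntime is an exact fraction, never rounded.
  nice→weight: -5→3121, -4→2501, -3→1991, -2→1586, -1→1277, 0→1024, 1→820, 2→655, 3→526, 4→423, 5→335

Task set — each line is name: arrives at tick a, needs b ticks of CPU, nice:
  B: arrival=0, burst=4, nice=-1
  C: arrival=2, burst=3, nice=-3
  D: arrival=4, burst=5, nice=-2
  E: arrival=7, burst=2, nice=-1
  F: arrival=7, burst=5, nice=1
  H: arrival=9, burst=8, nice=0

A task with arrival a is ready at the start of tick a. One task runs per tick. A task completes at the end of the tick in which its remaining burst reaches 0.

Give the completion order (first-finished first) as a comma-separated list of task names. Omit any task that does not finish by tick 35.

t=0: vr[B=0] → run B
t=1: vr[B=1024/1277] → run B
t=2: vr[B=2048/1277 C=2048/1277] → run B
t=3: vr[B=3072/1277 C=2048/1277] → run C
t=4: vr[B=3072/1277 C=5385216/2542507 D=5385216/2542507] → run C
t=5: vr[B=3072/1277 C=6692864/2542507 D=5385216/2542507] → run D
t=6: vr[B=3072/1277 C=6692864/2542507 D=5572239872/2016208051] → run B
t=7: vr[C=6692864/2542507 D=5572239872/2016208051 E=6692864/2542507 F=6692864/2542507] → run C
t=8: vr[D=5572239872/2016208051 E=6692864/2542507 F=6692864/2542507] → run E
t=9: vr[D=5572239872/2016208051 E=8731648/2542507 F=6692864/2542507 H=6692864/2542507] → run F
t=10: vr[D=5572239872/2016208051 E=8731648/2542507 F=2022918912/521213935 H=6692864/2542507] → run H
t=11: vr[D=5572239872/2016208051 E=8731648/2542507 F=2022918912/521213935 H=9235371/2542507] → run D
t=12: vr[D=6874003456/2016208051 E=8731648/2542507 F=2022918912/521213935 H=9235371/2542507] → run D
t=13: vr[D=8175767040/2016208051 E=8731648/2542507 F=2022918912/521213935 H=9235371/2542507] → run E
t=14: vr[D=8175767040/2016208051 F=2022918912/521213935 H=9235371/2542507] → run H
t=15: vr[D=8175767040/2016208051 F=2022918912/521213935 H=11777878/2542507] → run F
t=16: vr[D=8175767040/2016208051 F=2673800704/521213935 H=11777878/2542507] → run D
t=17: vr[D=9477530624/2016208051 F=2673800704/521213935 H=11777878/2542507] → run H
t=18: vr[D=9477530624/2016208051 F=2673800704/521213935 H=14320385/2542507] → run D
t=19: vr[F=2673800704/521213935 H=14320385/2542507] → run F
t=20: vr[F=3324682496/521213935 H=14320385/2542507] → run H
t=21: vr[F=3324682496/521213935 H=16862892/2542507] → run F
t=22: vr[F=3975564288/521213935 H=16862892/2542507] → run H
t=23: vr[F=3975564288/521213935 H=19405399/2542507] → run F
t=24: vr[H=19405399/2542507] → run H
t=25: vr[H=21947906/2542507] → run H
t=26: vr[H=24490413/2542507] → run H
t=27: (idle)
t=28: (idle)
t=29: (idle)
t=30: (idle)
t=31: (idle)
t=32: (idle)
t=33: (idle)
t=34: (idle)
t=35: (idle)

completion order = B, C, E, D, F, H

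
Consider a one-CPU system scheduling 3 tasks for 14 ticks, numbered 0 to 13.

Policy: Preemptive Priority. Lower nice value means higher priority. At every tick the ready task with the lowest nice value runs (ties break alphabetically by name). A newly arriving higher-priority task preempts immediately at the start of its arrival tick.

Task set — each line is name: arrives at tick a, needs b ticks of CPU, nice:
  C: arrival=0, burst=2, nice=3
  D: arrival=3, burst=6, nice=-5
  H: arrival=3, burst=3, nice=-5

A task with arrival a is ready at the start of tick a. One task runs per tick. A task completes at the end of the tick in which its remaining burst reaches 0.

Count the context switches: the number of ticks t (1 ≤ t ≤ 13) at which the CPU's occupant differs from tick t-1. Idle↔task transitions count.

context switches = 4

t=0: ready={C} → run C
t=1: ready={C} → run C
t=2: (idle)
t=3: ready={D,H} → run D
t=4: ready={D,H} → run D
t=5: ready={D,H} → run D
t=6: ready={D,H} → run D
t=7: ready={D,H} → run D
t=8: ready={D,H} → run D
t=9: ready={H} → run H
t=10: ready={H} → run H
t=11: ready={H} → run H
t=12: (idle)
t=13: (idle)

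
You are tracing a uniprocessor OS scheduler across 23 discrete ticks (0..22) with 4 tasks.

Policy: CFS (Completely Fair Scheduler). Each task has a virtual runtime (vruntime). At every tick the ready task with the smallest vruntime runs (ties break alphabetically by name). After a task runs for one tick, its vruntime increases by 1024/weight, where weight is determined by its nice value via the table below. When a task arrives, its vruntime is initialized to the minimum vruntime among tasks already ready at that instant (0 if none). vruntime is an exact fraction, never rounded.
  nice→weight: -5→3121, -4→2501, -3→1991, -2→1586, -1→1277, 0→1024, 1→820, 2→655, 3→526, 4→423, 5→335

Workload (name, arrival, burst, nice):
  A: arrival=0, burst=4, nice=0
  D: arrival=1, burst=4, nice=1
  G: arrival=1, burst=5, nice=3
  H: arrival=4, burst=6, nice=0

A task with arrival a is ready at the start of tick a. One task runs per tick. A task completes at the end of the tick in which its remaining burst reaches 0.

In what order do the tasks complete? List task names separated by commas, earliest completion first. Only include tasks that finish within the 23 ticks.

t=0: vr[A=0] → run A
t=1: vr[A=1 D=1 G=1] → run A
t=2: vr[A=2 D=1 G=1] → run D
t=3: vr[A=2 D=461/205 G=1] → run G
t=4: vr[A=2 D=461/205 G=775/263 H=2] → run A
t=5: vr[A=3 D=461/205 G=775/263 H=2] → run H
t=6: vr[A=3 D=461/205 G=775/263 H=3] → run D
t=7: vr[A=3 D=717/205 G=775/263 H=3] → run G
t=8: vr[A=3 D=717/205 G=1287/263 H=3] → run A
t=9: vr[D=717/205 G=1287/263 H=3] → run H
t=10: vr[D=717/205 G=1287/263 H=4] → run D
t=11: vr[D=973/205 G=1287/263 H=4] → run H
t=12: vr[D=973/205 G=1287/263 H=5] → run D
t=13: vr[G=1287/263 H=5] → run G
t=14: vr[G=1799/263 H=5] → run H
t=15: vr[G=1799/263 H=6] → run H
t=16: vr[G=1799/263 H=7] → run G
t=17: vr[G=2311/263 H=7] → run H
t=18: vr[G=2311/263] → run G
t=19: (idle)
t=20: (idle)
t=21: (idle)
t=22: (idle)

completion order = A, D, H, G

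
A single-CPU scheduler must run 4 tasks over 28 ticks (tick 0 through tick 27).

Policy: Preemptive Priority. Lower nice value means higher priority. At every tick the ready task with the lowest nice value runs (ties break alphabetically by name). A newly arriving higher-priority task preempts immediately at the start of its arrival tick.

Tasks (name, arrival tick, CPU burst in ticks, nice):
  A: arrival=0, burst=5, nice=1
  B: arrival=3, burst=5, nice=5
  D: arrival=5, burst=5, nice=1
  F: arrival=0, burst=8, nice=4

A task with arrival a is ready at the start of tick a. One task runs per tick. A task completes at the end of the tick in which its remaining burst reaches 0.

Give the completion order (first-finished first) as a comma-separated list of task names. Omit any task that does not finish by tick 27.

completion order = A, D, F, B

t=0: ready={A,F} → run A
t=1: ready={A,F} → run A
t=2: ready={A,F} → run A
t=3: ready={A,B,F} → run A
t=4: ready={A,B,F} → run A
t=5: ready={B,D,F} → run D
t=6: ready={B,D,F} → run D
t=7: ready={B,D,F} → run D
t=8: ready={B,D,F} → run D
t=9: ready={B,D,F} → run D
t=10: ready={B,F} → run F
t=11: ready={B,F} → run F
t=12: ready={B,F} → run F
t=13: ready={B,F} → run F
t=14: ready={B,F} → run F
t=15: ready={B,F} → run F
t=16: ready={B,F} → run F
t=17: ready={B,F} → run F
t=18: ready={B} → run B
t=19: ready={B} → run B
t=20: ready={B} → run B
t=21: ready={B} → run B
t=22: ready={B} → run B
t=23: (idle)
t=24: (idle)
t=25: (idle)
t=26: (idle)
t=27: (idle)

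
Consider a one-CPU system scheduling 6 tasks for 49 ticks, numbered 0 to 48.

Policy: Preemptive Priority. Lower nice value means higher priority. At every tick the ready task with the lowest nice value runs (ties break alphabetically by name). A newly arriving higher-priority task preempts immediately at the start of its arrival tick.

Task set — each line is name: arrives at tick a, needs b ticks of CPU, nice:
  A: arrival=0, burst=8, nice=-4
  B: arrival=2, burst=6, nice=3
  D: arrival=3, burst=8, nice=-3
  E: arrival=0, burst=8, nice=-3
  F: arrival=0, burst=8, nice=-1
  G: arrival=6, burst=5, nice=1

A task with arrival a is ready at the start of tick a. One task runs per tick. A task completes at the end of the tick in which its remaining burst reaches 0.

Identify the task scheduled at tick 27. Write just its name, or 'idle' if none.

running at tick 27 = F

t=0: ready={A,E,F} → run A
t=1: ready={A,E,F} → run A
t=2: ready={A,B,E,F} → run A
t=3: ready={A,B,D,E,F} → run A
t=4: ready={A,B,D,E,F} → run A
t=5: ready={A,B,D,E,F} → run A
t=6: ready={A,B,D,E,F,G} → run A
t=7: ready={A,B,D,E,F,G} → run A
t=8: ready={B,D,E,F,G} → run D
t=9: ready={B,D,E,F,G} → run D
t=10: ready={B,D,E,F,G} → run D
t=11: ready={B,D,E,F,G} → run D
t=12: ready={B,D,E,F,G} → run D
t=13: ready={B,D,E,F,G} → run D
t=14: ready={B,D,E,F,G} → run D
t=15: ready={B,D,E,F,G} → run D
t=16: ready={B,E,F,G} → run E
t=17: ready={B,E,F,G} → run E
t=18: ready={B,E,F,G} → run E
t=19: ready={B,E,F,G} → run E
t=20: ready={B,E,F,G} → run E
t=21: ready={B,E,F,G} → run E
t=22: ready={B,E,F,G} → run E
t=23: ready={B,E,F,G} → run E
t=24: ready={B,F,G} → run F
t=25: ready={B,F,G} → run F
t=26: ready={B,F,G} → run F
t=27: ready={B,F,G} → run F
t=28: ready={B,F,G} → run F
t=29: ready={B,F,G} → run F
t=30: ready={B,F,G} → run F
t=31: ready={B,F,G} → run F
t=32: ready={B,G} → run G
t=33: ready={B,G} → run G
t=34: ready={B,G} → run G
t=35: ready={B,G} → run G
t=36: ready={B,G} → run G
t=37: ready={B} → run B
t=38: ready={B} → run B
t=39: ready={B} → run B
t=40: ready={B} → run B
t=41: ready={B} → run B
t=42: ready={B} → run B
t=43: (idle)
t=44: (idle)
t=45: (idle)
t=46: (idle)
t=47: (idle)
t=48: (idle)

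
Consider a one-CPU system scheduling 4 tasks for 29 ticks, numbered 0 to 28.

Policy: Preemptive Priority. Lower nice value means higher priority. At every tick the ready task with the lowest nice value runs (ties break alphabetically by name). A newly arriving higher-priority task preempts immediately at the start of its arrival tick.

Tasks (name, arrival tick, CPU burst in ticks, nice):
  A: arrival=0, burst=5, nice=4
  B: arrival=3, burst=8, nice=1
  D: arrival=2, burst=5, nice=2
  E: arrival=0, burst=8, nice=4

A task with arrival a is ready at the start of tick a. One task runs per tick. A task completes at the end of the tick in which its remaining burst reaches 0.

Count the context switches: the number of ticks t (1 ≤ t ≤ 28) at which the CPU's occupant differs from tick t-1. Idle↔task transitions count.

t=0: ready={A,E} → run A
t=1: ready={A,E} → run A
t=2: ready={A,D,E} → run D
t=3: ready={A,B,D,E} → run B
t=4: ready={A,B,D,E} → run B
t=5: ready={A,B,D,E} → run B
t=6: ready={A,B,D,E} → run B
t=7: ready={A,B,D,E} → run B
t=8: ready={A,B,D,E} → run B
t=9: ready={A,B,D,E} → run B
t=10: ready={A,B,D,E} → run B
t=11: ready={A,D,E} → run D
t=12: ready={A,D,E} → run D
t=13: ready={A,D,E} → run D
t=14: ready={A,D,E} → run D
t=15: ready={A,E} → run A
t=16: ready={A,E} → run A
t=17: ready={A,E} → run A
t=18: ready={E} → run E
t=19: ready={E} → run E
t=20: ready={E} → run E
t=21: ready={E} → run E
t=22: ready={E} → run E
t=23: ready={E} → run E
t=24: ready={E} → run E
t=25: ready={E} → run E
t=26: (idle)
t=27: (idle)
t=28: (idle)

context switches = 6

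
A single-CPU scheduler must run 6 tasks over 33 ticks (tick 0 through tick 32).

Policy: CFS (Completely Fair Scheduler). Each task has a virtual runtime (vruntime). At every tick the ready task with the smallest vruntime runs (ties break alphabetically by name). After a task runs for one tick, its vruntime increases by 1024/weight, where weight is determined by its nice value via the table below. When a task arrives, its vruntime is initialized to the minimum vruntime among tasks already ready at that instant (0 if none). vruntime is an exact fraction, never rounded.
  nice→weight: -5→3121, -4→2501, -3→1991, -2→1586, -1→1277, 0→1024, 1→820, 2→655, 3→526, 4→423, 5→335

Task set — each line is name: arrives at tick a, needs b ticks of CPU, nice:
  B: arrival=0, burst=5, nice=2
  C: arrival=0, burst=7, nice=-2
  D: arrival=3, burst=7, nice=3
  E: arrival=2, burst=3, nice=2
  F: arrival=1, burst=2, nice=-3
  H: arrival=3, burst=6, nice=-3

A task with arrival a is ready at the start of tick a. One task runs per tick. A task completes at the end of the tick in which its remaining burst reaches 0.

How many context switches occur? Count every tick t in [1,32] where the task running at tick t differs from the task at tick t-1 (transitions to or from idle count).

t=0: vr[B=0 C=0] → run B
t=1: vr[B=1024/655 C=0 F=0] → run C
t=2: vr[B=1024/655 C=512/793 E=0 F=0] → run E
t=3: vr[B=1024/655 C=512/793 D=0 E=1024/655 F=0 H=0] → run D
t=4: vr[B=1024/655 C=512/793 D=512/263 E=1024/655 F=0 H=0] → run F
t=5: vr[B=1024/655 C=512/793 D=512/263 E=1024/655 F=1024/1991 H=0] → run H
t=6: vr[B=1024/655 C=512/793 D=512/263 E=1024/655 F=1024/1991 H=1024/1991] → run F
t=7: vr[B=1024/655 C=512/793 D=512/263 E=1024/655 H=1024/1991] → run H
t=8: vr[B=1024/655 C=512/793 D=512/263 E=1024/655 H=2048/1991] → run C
t=9: vr[B=1024/655 C=1024/793 D=512/263 E=1024/655 H=2048/1991] → run H
t=10: vr[B=1024/655 C=1024/793 D=512/263 E=1024/655 H=3072/1991] → run C
t=11: vr[B=1024/655 C=1536/793 D=512/263 E=1024/655 H=3072/1991] → run H
t=12: vr[B=1024/655 C=1536/793 D=512/263 E=1024/655 H=4096/1991] → run B
t=13: vr[B=2048/655 C=1536/793 D=512/263 E=1024/655 H=4096/1991] → run E
t=14: vr[B=2048/655 C=1536/793 D=512/263 E=2048/655 H=4096/1991] → run C
t=15: vr[B=2048/655 C=2048/793 D=512/263 E=2048/655 H=4096/1991] → run D
t=16: vr[B=2048/655 C=2048/793 D=1024/263 E=2048/655 H=4096/1991] → run H
t=17: vr[B=2048/655 C=2048/793 D=1024/263 E=2048/655 H=5120/1991] → run H
t=18: vr[B=2048/655 C=2048/793 D=1024/263 E=2048/655] → run C
t=19: vr[B=2048/655 C=2560/793 D=1024/263 E=2048/655] → run B
t=20: vr[B=3072/655 C=2560/793 D=1024/263 E=2048/655] → run E
t=21: vr[B=3072/655 C=2560/793 D=1024/263] → run C
t=22: vr[B=3072/655 C=3072/793 D=1024/263] → run C
t=23: vr[B=3072/655 D=1024/263] → run D
t=24: vr[B=3072/655 D=1536/263] → run B
t=25: vr[B=4096/655 D=1536/263] → run D
t=26: vr[B=4096/655 D=2048/263] → run B
t=27: vr[D=2048/263] → run D
t=28: vr[D=2560/263] → run D
t=29: vr[D=3072/263] → run D
t=30: (idle)
t=31: (idle)
t=32: (idle)

context switches = 26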